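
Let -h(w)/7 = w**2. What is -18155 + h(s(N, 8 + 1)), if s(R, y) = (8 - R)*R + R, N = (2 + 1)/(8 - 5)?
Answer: -18603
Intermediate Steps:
N = 1 (N = 3/3 = 3*(1/3) = 1)
s(R, y) = R + R*(8 - R) (s(R, y) = R*(8 - R) + R = R + R*(8 - R))
h(w) = -7*w**2
-18155 + h(s(N, 8 + 1)) = -18155 - 7*(9 - 1*1)**2 = -18155 - 7*(9 - 1)**2 = -18155 - 7*(1*8)**2 = -18155 - 7*8**2 = -18155 - 7*64 = -18155 - 448 = -18603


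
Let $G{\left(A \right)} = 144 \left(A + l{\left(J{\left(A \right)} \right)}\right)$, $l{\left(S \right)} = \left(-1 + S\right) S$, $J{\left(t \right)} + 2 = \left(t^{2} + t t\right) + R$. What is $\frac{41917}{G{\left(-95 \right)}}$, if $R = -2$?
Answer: $\frac{41917}{46892156400} \approx 8.939 \cdot 10^{-7}$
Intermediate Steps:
$J{\left(t \right)} = -4 + 2 t^{2}$ ($J{\left(t \right)} = -2 - \left(2 - t^{2} - t t\right) = -2 + \left(\left(t^{2} + t^{2}\right) - 2\right) = -2 + \left(2 t^{2} - 2\right) = -2 + \left(-2 + 2 t^{2}\right) = -4 + 2 t^{2}$)
$l{\left(S \right)} = S \left(-1 + S\right)$
$G{\left(A \right)} = 144 A + 144 \left(-5 + 2 A^{2}\right) \left(-4 + 2 A^{2}\right)$ ($G{\left(A \right)} = 144 \left(A + \left(-4 + 2 A^{2}\right) \left(-1 + \left(-4 + 2 A^{2}\right)\right)\right) = 144 \left(A + \left(-4 + 2 A^{2}\right) \left(-5 + 2 A^{2}\right)\right) = 144 \left(A + \left(-5 + 2 A^{2}\right) \left(-4 + 2 A^{2}\right)\right) = 144 A + 144 \left(-5 + 2 A^{2}\right) \left(-4 + 2 A^{2}\right)$)
$\frac{41917}{G{\left(-95 \right)}} = \frac{41917}{2880 - 2592 \left(-95\right)^{2} + 144 \left(-95\right) + 576 \left(-95\right)^{4}} = \frac{41917}{2880 - 23392800 - 13680 + 576 \cdot 81450625} = \frac{41917}{2880 - 23392800 - 13680 + 46915560000} = \frac{41917}{46892156400}$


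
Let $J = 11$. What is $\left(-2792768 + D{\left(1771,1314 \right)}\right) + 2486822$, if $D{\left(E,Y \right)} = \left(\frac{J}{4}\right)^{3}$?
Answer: $- \frac{19579213}{64} \approx -3.0593 \cdot 10^{5}$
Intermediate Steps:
$D{\left(E,Y \right)} = \frac{1331}{64}$ ($D{\left(E,Y \right)} = \left(\frac{11}{4}\right)^{3} = \frac{1331}{64}$)
$\left(-2792768 + D{\left(1771,1314 \right)}\right) + 2486822 = \left(-2792768 + \frac{1331}{64}\right) + 2486822 = - \frac{178735821}{64} + 2486822 = - \frac{19579213}{64}$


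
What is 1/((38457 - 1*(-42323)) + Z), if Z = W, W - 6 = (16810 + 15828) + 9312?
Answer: 1/122736 ≈ 8.1476e-6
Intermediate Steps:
W = 41956 (W = 6 + ((16810 + 15828) + 9312) = 6 + (32638 + 9312) = 6 + 41950 = 41956)
Z = 41956
1/((38457 - 1*(-42323)) + Z) = 1/((38457 - 1*(-42323)) + 41956) = 1/((38457 + 42323) + 41956) = 1/(80780 + 41956) = 1/122736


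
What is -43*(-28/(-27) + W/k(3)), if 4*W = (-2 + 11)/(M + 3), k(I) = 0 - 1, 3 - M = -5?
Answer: -42527/1188 ≈ -35.797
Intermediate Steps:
M = 8 (M = 3 - 1*(-5) = 3 + 5 = 8)
k(I) = -1
W = 9/44 (W = ((-2 + 11)/(8 + 3))/4 = (9/11)/4 = (9*(1/11))/4 = (¼)*(9/11) = 9/44 ≈ 0.20455)
-43*(-28/(-27) + W/k(3)) = -43*(-28/(-27) + (9/44)/(-1)) = -43*(-28*(-1/27) + (9/44)*(-1)) = -43*(28/27 - 9/44) = -43*989/1188 = -42527/1188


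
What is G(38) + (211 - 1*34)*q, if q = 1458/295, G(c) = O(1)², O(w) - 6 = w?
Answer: 4619/5 ≈ 923.80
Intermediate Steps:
O(w) = 6 + w
G(c) = 49 (G(c) = (6 + 1)² = 7² = 49)
q = 1458/295 (q = 1458*(1/295) = 1458/295 ≈ 4.9424)
G(38) + (211 - 1*34)*q = 49 + (211 - 1*34)*(1458/295) = 49 + (211 - 34)*(1458/295) = 49 + 177*(1458/295) = 49 + 4374/5 = 4619/5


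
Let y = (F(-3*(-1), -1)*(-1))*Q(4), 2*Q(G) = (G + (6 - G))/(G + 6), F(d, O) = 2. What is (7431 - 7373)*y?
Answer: -174/5 ≈ -34.800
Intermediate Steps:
Q(G) = 3/(6 + G) (Q(G) = ((G + (6 - G))/(G + 6))/2 = (6/(6 + G))/2 = 3/(6 + G))
y = -⅗ (y = (2*(-1))*(3/(6 + 4)) = -6/10 = -2*3/10 = -⅗ ≈ -0.60000)
(7431 - 7373)*y = (7431 - 7373)*(-⅗) = 58*(-⅗) = -174/5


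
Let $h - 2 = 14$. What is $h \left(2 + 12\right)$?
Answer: $224$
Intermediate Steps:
$h = 16$ ($h = 2 + 14 = 16$)
$h \left(2 + 12\right) = 16 \left(2 + 12\right) = 16 \cdot 14 = 224$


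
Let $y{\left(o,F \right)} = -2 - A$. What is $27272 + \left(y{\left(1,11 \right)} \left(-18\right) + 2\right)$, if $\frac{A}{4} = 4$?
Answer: $27598$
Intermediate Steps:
$A = 16$ ($A = 4 \cdot 4 = 16$)
$y{\left(o,F \right)} = -18$ ($y{\left(o,F \right)} = -2 - 16 = -18$)
$27272 + \left(y{\left(1,11 \right)} \left(-18\right) + 2\right) = 27272 + \left(\left(-18\right) \left(-18\right) + 2\right) = 27272 + \left(324 + 2\right) = 27272 + 326 = 27598$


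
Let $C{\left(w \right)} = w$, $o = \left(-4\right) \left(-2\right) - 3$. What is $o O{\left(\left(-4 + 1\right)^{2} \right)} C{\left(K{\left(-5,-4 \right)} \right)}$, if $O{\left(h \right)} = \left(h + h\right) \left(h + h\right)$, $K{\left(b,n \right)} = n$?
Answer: $-6480$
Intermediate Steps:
$o = 5$ ($o = 8 - 3 = 5$)
$O{\left(h \right)} = 4 h^{2}$ ($O{\left(h \right)} = 2 h 2 h = 4 h^{2}$)
$o O{\left(\left(-4 + 1\right)^{2} \right)} C{\left(K{\left(-5,-4 \right)} \right)} = 5 \cdot 4 \left(\left(-4 + 1\right)^{2}\right)^{2} \left(-4\right) = 5 \cdot 4 \left(\left(-3\right)^{2}\right)^{2} \left(-4\right) = 5 \cdot 4 \cdot 9^{2} \left(-4\right) = 5 \cdot 4 \cdot 81 \left(-4\right) = 5 \cdot 324 \left(-4\right) = 1620 \left(-4\right) = -6480$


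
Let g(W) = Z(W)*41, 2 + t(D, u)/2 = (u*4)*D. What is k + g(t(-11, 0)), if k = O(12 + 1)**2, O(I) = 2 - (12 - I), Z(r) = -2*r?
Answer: 337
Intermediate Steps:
t(D, u) = -4 + 8*D*u (t(D, u) = -4 + 2*((u*4)*D) = -4 + 2*((4*u)*D) = -4 + 2*(4*D*u) = -4 + 8*D*u)
O(I) = -10 + I (O(I) = 2 + (-12 + I) = -10 + I)
g(W) = -82*W (g(W) = -2*W*41 = -82*W)
k = 9 (k = (-10 + (12 + 1))**2 = (-10 + 13)**2 = 3**2 = 9)
k + g(t(-11, 0)) = 9 - 82*(-4 + 8*(-11)*0) = 9 - 82*(-4 + 0) = 9 - 82*(-4) = 9 + 328 = 337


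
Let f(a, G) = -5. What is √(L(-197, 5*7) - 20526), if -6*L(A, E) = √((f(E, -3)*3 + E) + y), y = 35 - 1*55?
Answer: I*√20526 ≈ 143.27*I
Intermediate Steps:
y = -20 (y = 35 - 55 = -20)
L(A, E) = -√(-35 + E)/6 (L(A, E) = -√((-5*3 + E) - 20)/6 = -√((-15 + E) - 20)/6 = -√(-35 + E)/6)
√(L(-197, 5*7) - 20526) = √(-√(-35 + 5*7)/6 - 20526) = √(-√(-35 + 35)/6 - 20526) = √(-√0/6 - 20526) = √(-⅙*0 - 20526) = √(0 - 20526) = √(-20526) = I*√20526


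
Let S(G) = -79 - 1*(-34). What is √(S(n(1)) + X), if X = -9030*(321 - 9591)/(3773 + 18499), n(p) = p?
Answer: 3*√22208055/232 ≈ 60.938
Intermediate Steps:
X = 6975675/1856 (X = -9030/(22272/(-9270)) = -9030/(22272*(-1/9270)) = -9030/(-3712/1545) = -9030*(-1545/3712) = 6975675/1856 ≈ 3758.4)
S(G) = -45 (S(G) = -79 + 34 = -45)
√(S(n(1)) + X) = √(-45 + 6975675/1856) = √(6892155/1856) = 3*√22208055/232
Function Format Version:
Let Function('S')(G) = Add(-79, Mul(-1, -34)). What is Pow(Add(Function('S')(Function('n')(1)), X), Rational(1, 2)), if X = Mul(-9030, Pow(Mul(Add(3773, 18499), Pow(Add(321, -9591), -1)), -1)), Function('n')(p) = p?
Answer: Mul(Rational(3, 232), Pow(22208055, Rational(1, 2))) ≈ 60.938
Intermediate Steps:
X = Rational(6975675, 1856) (X = Mul(-9030, Pow(Mul(22272, Pow(-9270, -1)), -1)) = Mul(-9030, Pow(Mul(22272, Rational(-1, 9270)), -1)) = Mul(-9030, Pow(Rational(-3712, 1545), -1)) = Mul(-9030, Rational(-1545, 3712)) = Rational(6975675, 1856) ≈ 3758.4)
Function('S')(G) = -45 (Function('S')(G) = Add(-79, 34) = -45)
Pow(Add(Function('S')(Function('n')(1)), X), Rational(1, 2)) = Pow(Add(-45, Rational(6975675, 1856)), Rational(1, 2)) = Pow(Rational(6892155, 1856), Rational(1, 2)) = Mul(Rational(3, 232), Pow(22208055, Rational(1, 2)))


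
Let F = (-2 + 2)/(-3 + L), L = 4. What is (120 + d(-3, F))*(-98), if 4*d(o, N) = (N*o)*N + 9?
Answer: -23961/2 ≈ -11981.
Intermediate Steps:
F = 0 (F = (-2 + 2)/(-3 + 4) = 0/1 = 0*1 = 0)
d(o, N) = 9/4 + o*N²/4 (d(o, N) = ((N*o)*N + 9)/4 = (o*N² + 9)/4 = (9 + o*N²)/4 = 9/4 + o*N²/4)
(120 + d(-3, F))*(-98) = (120 + (9/4 + (¼)*(-3)*0²))*(-98) = (120 + (9/4 + (¼)*(-3)*0))*(-98) = (120 + (9/4 + 0))*(-98) = (120 + 9/4)*(-98) = (489/4)*(-98) = -23961/2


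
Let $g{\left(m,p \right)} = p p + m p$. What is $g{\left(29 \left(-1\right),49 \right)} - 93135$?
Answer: $-92155$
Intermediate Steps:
$g{\left(m,p \right)} = p^{2} + m p$
$g{\left(29 \left(-1\right),49 \right)} - 93135 = 49 \left(29 \left(-1\right) + 49\right) - 93135 = 49 \left(-29 + 49\right) - 93135 = 49 \cdot 20 - 93135 = 980 - 93135 = -92155$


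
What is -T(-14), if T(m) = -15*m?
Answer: -210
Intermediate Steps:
-T(-14) = -(-15)*(-14) = -1*210 = -210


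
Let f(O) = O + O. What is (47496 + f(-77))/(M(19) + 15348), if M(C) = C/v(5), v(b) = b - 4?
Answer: 47342/15367 ≈ 3.0808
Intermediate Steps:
v(b) = -4 + b
f(O) = 2*O
M(C) = C (M(C) = C/(-4 + 5) = C/1 = C*1 = C)
(47496 + f(-77))/(M(19) + 15348) = (47496 + 2*(-77))/(19 + 15348) = (47496 - 154)/15367 = 47342*(1/15367) = 47342/15367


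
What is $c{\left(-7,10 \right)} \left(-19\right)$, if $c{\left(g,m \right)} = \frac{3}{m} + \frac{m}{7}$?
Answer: $- \frac{2299}{70} \approx -32.843$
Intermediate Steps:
$c{\left(g,m \right)} = \frac{3}{m} + \frac{m}{7}$ ($c{\left(g,m \right)} = \frac{3}{m} + m \frac{1}{7} = \frac{3}{m} + \frac{m}{7}$)
$c{\left(-7,10 \right)} \left(-19\right) = \left(\frac{3}{10} + \frac{1}{7} \cdot 10\right) \left(-19\right) = \left(3 \cdot \frac{1}{10} + \frac{10}{7}\right) \left(-19\right) = \left(\frac{3}{10} + \frac{10}{7}\right) \left(-19\right) = \frac{121}{70} \left(-19\right) = - \frac{2299}{70}$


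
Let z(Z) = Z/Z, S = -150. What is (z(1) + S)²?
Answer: 22201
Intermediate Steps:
z(Z) = 1
(z(1) + S)² = (1 - 150)² = (-149)² = 22201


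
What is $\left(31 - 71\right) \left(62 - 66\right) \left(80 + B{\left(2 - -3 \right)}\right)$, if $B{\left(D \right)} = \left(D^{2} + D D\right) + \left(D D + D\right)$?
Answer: $25600$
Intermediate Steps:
$B{\left(D \right)} = D + 3 D^{2}$ ($B{\left(D \right)} = \left(D^{2} + D^{2}\right) + \left(D^{2} + D\right) = 2 D^{2} + \left(D + D^{2}\right) = D + 3 D^{2}$)
$\left(31 - 71\right) \left(62 - 66\right) \left(80 + B{\left(2 - -3 \right)}\right) = \left(31 - 71\right) \left(62 - 66\right) \left(80 + \left(2 - -3\right) \left(1 + 3 \left(2 - -3\right)\right)\right) = \left(-40\right) \left(-4\right) \left(80 + \left(2 + 3\right) \left(1 + 3 \left(2 + 3\right)\right)\right) = 160 \left(80 + 5 \left(1 + 3 \cdot 5\right)\right) = 160 \left(80 + 5 \left(1 + 15\right)\right) = 160 \left(80 + 5 \cdot 16\right) = 160 \left(80 + 80\right) = 160 \cdot 160 = 25600$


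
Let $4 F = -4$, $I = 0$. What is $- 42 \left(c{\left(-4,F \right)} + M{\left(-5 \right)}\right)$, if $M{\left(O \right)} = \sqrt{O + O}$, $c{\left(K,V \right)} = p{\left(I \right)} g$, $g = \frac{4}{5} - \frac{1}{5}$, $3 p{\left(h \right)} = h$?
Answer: $- 42 i \sqrt{10} \approx - 132.82 i$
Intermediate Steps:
$F = -1$ ($F = \frac{1}{4} \left(-4\right) = -1$)
$p{\left(h \right)} = \frac{h}{3}$
$g = \frac{3}{5}$ ($g = 4 \cdot \frac{1}{5} - \frac{1}{5} = \frac{4}{5} - \frac{1}{5} = \frac{3}{5} \approx 0.6$)
$c{\left(K,V \right)} = 0$ ($c{\left(K,V \right)} = \frac{1}{3} \cdot 0 \cdot \frac{3}{5} = 0 \cdot \frac{3}{5} = 0$)
$M{\left(O \right)} = \sqrt{2} \sqrt{O}$ ($M{\left(O \right)} = \sqrt{2 O} = \sqrt{2} \sqrt{O}$)
$- 42 \left(c{\left(-4,F \right)} + M{\left(-5 \right)}\right) = - 42 \left(0 + \sqrt{2} \sqrt{-5}\right) = - 42 \left(0 + \sqrt{2} i \sqrt{5}\right) = - 42 \left(0 + i \sqrt{10}\right) = - 42 i \sqrt{10}$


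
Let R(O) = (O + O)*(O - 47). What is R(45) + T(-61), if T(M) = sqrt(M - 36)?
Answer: -180 + I*sqrt(97) ≈ -180.0 + 9.8489*I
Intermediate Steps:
T(M) = sqrt(-36 + M)
R(O) = 2*O*(-47 + O) (R(O) = (2*O)*(-47 + O) = 2*O*(-47 + O))
R(45) + T(-61) = 2*45*(-47 + 45) + sqrt(-36 - 61) = 2*45*(-2) + sqrt(-97) = -180 + I*sqrt(97)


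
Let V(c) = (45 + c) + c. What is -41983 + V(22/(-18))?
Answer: -377464/9 ≈ -41940.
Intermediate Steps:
V(c) = 45 + 2*c
-41983 + V(22/(-18)) = -41983 + (45 + 2*(22/(-18))) = -41983 + (45 + 2*(22*(-1/18))) = -41983 + (45 + 2*(-11/9)) = -41983 + (45 - 22/9) = -41983 + 383/9 = -377464/9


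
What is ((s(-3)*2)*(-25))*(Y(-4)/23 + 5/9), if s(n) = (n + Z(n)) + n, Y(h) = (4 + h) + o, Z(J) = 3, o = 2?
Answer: 6650/69 ≈ 96.377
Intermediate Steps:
Y(h) = 6 + h (Y(h) = (4 + h) + 2 = 6 + h)
s(n) = 3 + 2*n (s(n) = (n + 3) + n = (3 + n) + n = 3 + 2*n)
((s(-3)*2)*(-25))*(Y(-4)/23 + 5/9) = (((3 + 2*(-3))*2)*(-25))*((6 - 4)/23 + 5/9) = (((3 - 6)*2)*(-25))*(2*(1/23) + 5*(1/9)) = (-3*2*(-25))*(2/23 + 5/9) = -6*(-25)*(133/207) = 150*(133/207) = 6650/69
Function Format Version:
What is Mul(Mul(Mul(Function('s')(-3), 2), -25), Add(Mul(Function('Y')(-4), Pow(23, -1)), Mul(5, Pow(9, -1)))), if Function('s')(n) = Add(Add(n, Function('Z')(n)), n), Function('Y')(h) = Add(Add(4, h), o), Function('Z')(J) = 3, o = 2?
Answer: Rational(6650, 69) ≈ 96.377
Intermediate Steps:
Function('Y')(h) = Add(6, h) (Function('Y')(h) = Add(Add(4, h), 2) = Add(6, h))
Function('s')(n) = Add(3, Mul(2, n)) (Function('s')(n) = Add(Add(n, 3), n) = Add(Add(3, n), n) = Add(3, Mul(2, n)))
Mul(Mul(Mul(Function('s')(-3), 2), -25), Add(Mul(Function('Y')(-4), Pow(23, -1)), Mul(5, Pow(9, -1)))) = Mul(Mul(Mul(Add(3, Mul(2, -3)), 2), -25), Add(Mul(Add(6, -4), Pow(23, -1)), Mul(5, Pow(9, -1)))) = Mul(Mul(Mul(Add(3, -6), 2), -25), Add(Mul(2, Rational(1, 23)), Mul(5, Rational(1, 9)))) = Mul(Mul(Mul(-3, 2), -25), Add(Rational(2, 23), Rational(5, 9))) = Mul(Mul(-6, -25), Rational(133, 207)) = Mul(150, Rational(133, 207)) = Rational(6650, 69)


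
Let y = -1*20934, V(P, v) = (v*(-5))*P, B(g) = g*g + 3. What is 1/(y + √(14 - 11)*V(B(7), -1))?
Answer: -3489/73004926 - 65*√3/109507389 ≈ -4.8819e-5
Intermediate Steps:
B(g) = 3 + g² (B(g) = g² + 3 = 3 + g²)
V(P, v) = -5*P*v (V(P, v) = (-5*v)*P = -5*P*v)
y = -20934
1/(y + √(14 - 11)*V(B(7), -1)) = 1/(-20934 + √(14 - 11)*(-5*(3 + 7²)*(-1))) = 1/(-20934 + √3*(-5*(3 + 49)*(-1))) = 1/(-20934 + √3*(-5*52*(-1))) = 1/(-20934 + √3*260) = 1/(-20934 + 260*√3)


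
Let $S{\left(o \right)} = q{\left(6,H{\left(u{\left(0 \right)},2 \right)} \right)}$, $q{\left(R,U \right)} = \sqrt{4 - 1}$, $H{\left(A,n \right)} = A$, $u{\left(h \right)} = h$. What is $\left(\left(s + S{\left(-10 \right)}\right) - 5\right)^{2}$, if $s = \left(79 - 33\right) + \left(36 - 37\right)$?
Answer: $\left(40 + \sqrt{3}\right)^{2} \approx 1741.6$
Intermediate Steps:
$q{\left(R,U \right)} = \sqrt{3}$
$S{\left(o \right)} = \sqrt{3}$
$s = 45$ ($s = 46 - 1 = 45$)
$\left(\left(s + S{\left(-10 \right)}\right) - 5\right)^{2} = \left(\left(45 + \sqrt{3}\right) - 5\right)^{2} = \left(40 + \sqrt{3}\right)^{2}$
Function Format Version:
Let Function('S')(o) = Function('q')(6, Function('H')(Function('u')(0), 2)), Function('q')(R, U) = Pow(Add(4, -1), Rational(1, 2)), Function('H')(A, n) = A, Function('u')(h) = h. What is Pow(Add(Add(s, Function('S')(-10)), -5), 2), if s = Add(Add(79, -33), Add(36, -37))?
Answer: Pow(Add(40, Pow(3, Rational(1, 2))), 2) ≈ 1741.6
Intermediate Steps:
Function('q')(R, U) = Pow(3, Rational(1, 2))
Function('S')(o) = Pow(3, Rational(1, 2))
s = 45 (s = Add(46, -1) = 45)
Pow(Add(Add(s, Function('S')(-10)), -5), 2) = Pow(Add(Add(45, Pow(3, Rational(1, 2))), -5), 2) = Pow(Add(40, Pow(3, Rational(1, 2))), 2)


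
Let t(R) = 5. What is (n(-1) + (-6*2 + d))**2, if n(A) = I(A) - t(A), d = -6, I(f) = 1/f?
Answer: 576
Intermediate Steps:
n(A) = -5 + 1/A (n(A) = 1/A - 1*5 = 1/A - 5 = -5 + 1/A)
(n(-1) + (-6*2 + d))**2 = ((-5 + 1/(-1)) + (-6*2 - 6))**2 = ((-5 - 1) + (-12 - 6))**2 = (-6 - 18)**2 = (-24)**2 = 576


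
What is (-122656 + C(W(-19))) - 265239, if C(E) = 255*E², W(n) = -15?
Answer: -330520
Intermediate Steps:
(-122656 + C(W(-19))) - 265239 = (-122656 + 255*(-15)²) - 265239 = (-122656 + 255*225) - 265239 = (-122656 + 57375) - 265239 = -65281 - 265239 = -330520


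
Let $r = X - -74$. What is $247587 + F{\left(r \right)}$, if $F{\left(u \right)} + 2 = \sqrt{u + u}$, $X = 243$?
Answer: $247585 + \sqrt{634} \approx 2.4761 \cdot 10^{5}$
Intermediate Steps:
$r = 317$ ($r = 243 - -74 = 243 + 74 = 317$)
$F{\left(u \right)} = -2 + \sqrt{2} \sqrt{u}$ ($F{\left(u \right)} = -2 + \sqrt{u + u} = -2 + \sqrt{2 u} = -2 + \sqrt{2} \sqrt{u}$)
$247587 + F{\left(r \right)} = 247587 - \left(2 - \sqrt{2} \sqrt{317}\right) = 247587 - \left(2 - \sqrt{634}\right) = 247585 + \sqrt{634}$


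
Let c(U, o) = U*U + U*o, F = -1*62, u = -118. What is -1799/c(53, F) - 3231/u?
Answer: 1753469/56286 ≈ 31.153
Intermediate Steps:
F = -62
c(U, o) = U² + U*o
-1799/c(53, F) - 3231/u = -1799*1/(53*(53 - 62)) - 3231/(-118) = -1799/(53*(-9)) - 3231*(-1/118) = -1799/(-477) + 3231/118 = -1799*(-1/477) + 3231/118 = 1799/477 + 3231/118 = 1753469/56286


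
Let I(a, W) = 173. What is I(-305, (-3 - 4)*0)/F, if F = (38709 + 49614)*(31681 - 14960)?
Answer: 173/1476848883 ≈ 1.1714e-7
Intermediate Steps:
F = 1476848883 (F = 88323*16721 = 1476848883)
I(-305, (-3 - 4)*0)/F = 173/1476848883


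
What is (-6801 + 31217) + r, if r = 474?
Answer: 24890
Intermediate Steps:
(-6801 + 31217) + r = (-6801 + 31217) + 474 = 24416 + 474 = 24890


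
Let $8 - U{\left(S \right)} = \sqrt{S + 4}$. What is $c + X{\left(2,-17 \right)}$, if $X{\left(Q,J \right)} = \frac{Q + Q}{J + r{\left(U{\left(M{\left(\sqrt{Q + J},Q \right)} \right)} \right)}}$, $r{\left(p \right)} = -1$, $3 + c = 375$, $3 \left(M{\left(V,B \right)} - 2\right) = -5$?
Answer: $\frac{3346}{9} \approx 371.78$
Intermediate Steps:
$M{\left(V,B \right)} = \frac{1}{3}$ ($M{\left(V,B \right)} = 2 + \frac{1}{3} \left(-5\right) = 2 - \frac{5}{3} = \frac{1}{3}$)
$c = 372$ ($c = -3 + 375 = 372$)
$U{\left(S \right)} = 8 - \sqrt{4 + S}$ ($U{\left(S \right)} = 8 - \sqrt{S + 4} = 8 - \sqrt{4 + S}$)
$X{\left(Q,J \right)} = \frac{2 Q}{-1 + J}$ ($X{\left(Q,J \right)} = \frac{Q + Q}{J - 1} = \frac{2 Q}{-1 + J}$)
$c + X{\left(2,-17 \right)} = 372 + 2 \cdot 2 \frac{1}{-1 - 17} = 372 + 2 \cdot 2 \frac{1}{-18} = 372 + 2 \cdot 2 \left(- \frac{1}{18}\right) = 372 - \frac{2}{9} = \frac{3346}{9}$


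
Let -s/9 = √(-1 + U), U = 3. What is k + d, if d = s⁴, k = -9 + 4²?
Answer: 26251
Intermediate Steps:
k = 7 (k = -9 + 16 = 7)
s = -9*√2 (s = -9*√(-1 + 3) = -9*√2 ≈ -12.728)
d = 26244 (d = (-9*√2)⁴ = 26244)
k + d = 7 + 26244 = 26251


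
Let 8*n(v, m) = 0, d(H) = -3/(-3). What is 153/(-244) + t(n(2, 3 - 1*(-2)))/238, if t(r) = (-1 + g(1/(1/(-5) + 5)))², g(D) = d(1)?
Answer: -153/244 ≈ -0.62705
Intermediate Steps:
d(H) = 1 (d(H) = -3*(-⅓) = 1)
g(D) = 1
n(v, m) = 0 (n(v, m) = (⅛)*0 = 0)
t(r) = 0 (t(r) = (-1 + 1)² = 0² = 0)
153/(-244) + t(n(2, 3 - 1*(-2)))/238 = 153/(-244) + 0/238 = 153*(-1/244) + 0*(1/238) = -153/244 + 0 = -153/244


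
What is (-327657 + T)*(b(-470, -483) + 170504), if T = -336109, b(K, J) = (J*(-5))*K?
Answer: 640232840236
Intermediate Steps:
b(K, J) = -5*J*K (b(K, J) = (-5*J)*K = -5*J*K)
(-327657 + T)*(b(-470, -483) + 170504) = (-327657 - 336109)*(-5*(-483)*(-470) + 170504) = -663766*(-1135050 + 170504) = -663766*(-964546) = 640232840236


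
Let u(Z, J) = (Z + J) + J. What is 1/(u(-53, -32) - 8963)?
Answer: -1/9080 ≈ -0.00011013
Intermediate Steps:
u(Z, J) = Z + 2*J (u(Z, J) = (J + Z) + J = Z + 2*J)
1/(u(-53, -32) - 8963) = 1/((-53 + 2*(-32)) - 8963) = 1/((-53 - 64) - 8963) = 1/(-117 - 8963) = 1/(-9080) = -1/9080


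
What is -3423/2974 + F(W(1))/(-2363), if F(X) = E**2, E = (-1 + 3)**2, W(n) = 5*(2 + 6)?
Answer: -8136133/7027562 ≈ -1.1577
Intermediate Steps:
W(n) = 40 (W(n) = 5*8 = 40)
E = 4 (E = 2**2 = 4)
F(X) = 16 (F(X) = 4**2 = 16)
-3423/2974 + F(W(1))/(-2363) = -3423/2974 + 16/(-2363) = -3423*1/2974 + 16*(-1/2363) = -3423/2974 - 16/2363 = -8136133/7027562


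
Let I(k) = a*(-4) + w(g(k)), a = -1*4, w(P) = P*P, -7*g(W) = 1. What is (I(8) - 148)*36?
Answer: -232812/49 ≈ -4751.3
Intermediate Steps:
g(W) = -⅐ (g(W) = -⅐*1 = -⅐)
w(P) = P²
a = -4
I(k) = 785/49 (I(k) = -4*(-4) + (-⅐)² = 16 + 1/49 = 785/49)
(I(8) - 148)*36 = (785/49 - 148)*36 = -6467/49*36 = -232812/49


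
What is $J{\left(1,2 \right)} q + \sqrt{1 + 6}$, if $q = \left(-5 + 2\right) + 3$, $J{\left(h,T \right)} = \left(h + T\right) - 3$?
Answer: $\sqrt{7} \approx 2.6458$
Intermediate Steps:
$J{\left(h,T \right)} = -3 + T + h$ ($J{\left(h,T \right)} = \left(T + h\right) - 3 = -3 + T + h$)
$q = 0$ ($q = -3 + 3 = 0$)
$J{\left(1,2 \right)} q + \sqrt{1 + 6} = \left(-3 + 2 + 1\right) 0 + \sqrt{1 + 6} = 0 \cdot 0 + \sqrt{7} = 0 + \sqrt{7} = \sqrt{7}$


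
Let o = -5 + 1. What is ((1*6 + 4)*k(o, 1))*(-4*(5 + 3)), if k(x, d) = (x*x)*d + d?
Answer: -5440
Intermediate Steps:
o = -4
k(x, d) = d + d*x² (k(x, d) = x²*d + d = d*x² + d = d + d*x²)
((1*6 + 4)*k(o, 1))*(-4*(5 + 3)) = ((1*6 + 4)*(1*(1 + (-4)²)))*(-4*(5 + 3)) = ((6 + 4)*(1*(1 + 16)))*(-4*8) = (10*(1*17))*(-32) = (10*17)*(-32) = 170*(-32) = -5440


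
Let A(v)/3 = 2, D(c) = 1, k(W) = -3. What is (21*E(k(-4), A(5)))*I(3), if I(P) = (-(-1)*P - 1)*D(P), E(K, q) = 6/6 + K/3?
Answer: 0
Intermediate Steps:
A(v) = 6 (A(v) = 3*2 = 6)
E(K, q) = 1 + K/3 (E(K, q) = 6*(⅙) + K*(⅓) = 1 + K/3)
I(P) = -1 + P (I(P) = (-(-1)*P - 1)*1 = (P - 1)*1 = (-1 + P)*1 = -1 + P)
(21*E(k(-4), A(5)))*I(3) = (21*(1 + (⅓)*(-3)))*(-1 + 3) = (21*(1 - 1))*2 = (21*0)*2 = 0*2 = 0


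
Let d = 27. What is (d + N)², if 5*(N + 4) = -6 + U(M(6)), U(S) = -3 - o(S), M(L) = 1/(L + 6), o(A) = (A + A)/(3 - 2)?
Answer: 16129/36 ≈ 448.03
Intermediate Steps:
o(A) = 2*A (o(A) = (2*A)/1 = (2*A)*1 = 2*A)
M(L) = 1/(6 + L)
U(S) = -3 - 2*S
N = -35/6 (N = -4 + (-6 + (-3 - 2/(6 + 6)))/5 = -4 + (-6 + (-3 - 2/12))/5 = -4 + (-6 + (-3 - 2*1/12))/5 = -4 + (-6 + (-3 - ⅙))/5 = -4 + (-6 - 19/6)/5 = -4 + (⅕)*(-55/6) = -4 - 11/6 = -35/6 ≈ -5.8333)
(d + N)² = (27 - 35/6)² = (127/6)² = 16129/36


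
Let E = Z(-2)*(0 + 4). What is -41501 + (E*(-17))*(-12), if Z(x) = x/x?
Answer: -40685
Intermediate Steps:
Z(x) = 1
E = 4 (E = 1*(0 + 4) = 1*4 = 4)
-41501 + (E*(-17))*(-12) = -41501 + (4*(-17))*(-12) = -41501 - 68*(-12) = -41501 + 816 = -40685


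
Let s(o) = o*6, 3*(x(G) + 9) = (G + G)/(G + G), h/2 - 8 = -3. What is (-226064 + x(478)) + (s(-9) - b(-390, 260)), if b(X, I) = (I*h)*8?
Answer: -740780/3 ≈ -2.4693e+5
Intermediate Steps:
h = 10 (h = 16 + 2*(-3) = 16 - 6 = 10)
b(X, I) = 80*I (b(X, I) = (I*10)*8 = (10*I)*8 = 80*I)
x(G) = -26/3 (x(G) = -9 + ((G + G)/(G + G))/3 = -9 + ((2*G)/((2*G)))/3 = -9 + ((2*G)*(1/(2*G)))/3 = -9 + (⅓)*1 = -9 + ⅓ = -26/3)
s(o) = 6*o
(-226064 + x(478)) + (s(-9) - b(-390, 260)) = (-226064 - 26/3) + (6*(-9) - 80*260) = -678218/3 + (-54 - 1*20800) = -678218/3 + (-54 - 20800) = -678218/3 - 20854 = -740780/3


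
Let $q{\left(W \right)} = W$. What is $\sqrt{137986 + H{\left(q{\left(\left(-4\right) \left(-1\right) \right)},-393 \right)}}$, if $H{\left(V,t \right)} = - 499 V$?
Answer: $3 \sqrt{15110} \approx 368.77$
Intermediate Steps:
$\sqrt{137986 + H{\left(q{\left(\left(-4\right) \left(-1\right) \right)},-393 \right)}} = \sqrt{137986 - 499 \left(\left(-4\right) \left(-1\right)\right)} = \sqrt{137986 - 1996} = \sqrt{135990} = 3 \sqrt{15110}$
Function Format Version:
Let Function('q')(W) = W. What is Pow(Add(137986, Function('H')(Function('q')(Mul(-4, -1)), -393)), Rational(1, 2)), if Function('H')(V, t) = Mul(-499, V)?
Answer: Mul(3, Pow(15110, Rational(1, 2))) ≈ 368.77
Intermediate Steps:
Pow(Add(137986, Function('H')(Function('q')(Mul(-4, -1)), -393)), Rational(1, 2)) = Pow(Add(137986, Mul(-499, Mul(-4, -1))), Rational(1, 2)) = Pow(Add(137986, Mul(-499, 4)), Rational(1, 2)) = Pow(Add(137986, -1996), Rational(1, 2)) = Pow(135990, Rational(1, 2)) = Mul(3, Pow(15110, Rational(1, 2)))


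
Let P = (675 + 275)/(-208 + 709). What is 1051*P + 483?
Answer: 1240433/501 ≈ 2475.9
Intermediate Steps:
P = 950/501 ≈ 1.8962
1051*P + 483 = 1051*(950/501) + 483 = 998450/501 + 483 = 1240433/501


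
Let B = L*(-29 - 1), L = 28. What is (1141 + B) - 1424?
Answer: -1123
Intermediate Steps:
B = -840 (B = 28*(-29 - 1) = 28*(-30) = -840)
(1141 + B) - 1424 = (1141 - 840) - 1424 = 301 - 1424 = -1123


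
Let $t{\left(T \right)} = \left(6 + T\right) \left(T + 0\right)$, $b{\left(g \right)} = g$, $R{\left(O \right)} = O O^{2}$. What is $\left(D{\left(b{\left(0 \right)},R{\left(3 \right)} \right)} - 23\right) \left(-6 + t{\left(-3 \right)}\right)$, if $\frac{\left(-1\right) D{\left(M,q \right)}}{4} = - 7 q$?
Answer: $-10995$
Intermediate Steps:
$R{\left(O \right)} = O^{3}$
$t{\left(T \right)} = T \left(6 + T\right)$ ($t{\left(T \right)} = \left(6 + T\right) T = T \left(6 + T\right)$)
$D{\left(M,q \right)} = 28 q$ ($D{\left(M,q \right)} = - 4 \left(- 7 q\right) = 28 q$)
$\left(D{\left(b{\left(0 \right)},R{\left(3 \right)} \right)} - 23\right) \left(-6 + t{\left(-3 \right)}\right) = \left(28 \cdot 3^{3} - 23\right) \left(-6 - 3 \left(6 - 3\right)\right) = \left(28 \cdot 27 - 23\right) \left(-6 - 9\right) = \left(756 - 23\right) \left(-6 - 9\right) = 733 \left(-15\right) = -10995$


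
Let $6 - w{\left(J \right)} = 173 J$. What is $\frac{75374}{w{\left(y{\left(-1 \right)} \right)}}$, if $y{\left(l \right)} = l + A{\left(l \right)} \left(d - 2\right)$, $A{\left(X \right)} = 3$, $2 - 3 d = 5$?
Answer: $\frac{37687}{868} \approx 43.418$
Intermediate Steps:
$d = -1$ ($d = \frac{2}{3} - \frac{5}{3} = -1$)
$y{\left(l \right)} = -9 + l$ ($y{\left(l \right)} = l + 3 \left(-1 - 2\right) = l + 3 \left(-3\right) = l - 9 = -9 + l$)
$w{\left(J \right)} = 6 - 173 J$
$\frac{75374}{w{\left(y{\left(-1 \right)} \right)}} = \frac{75374}{6 - 173 \left(-9 - 1\right)} = \frac{75374}{6 - -1730} = \frac{75374}{6 + 1730} = \frac{75374}{1736} = 75374 \cdot \frac{1}{1736} = \frac{37687}{868}$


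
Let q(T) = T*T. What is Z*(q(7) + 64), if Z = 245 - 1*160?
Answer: 9605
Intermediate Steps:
Z = 85 (Z = 245 - 160 = 85)
q(T) = T**2
Z*(q(7) + 64) = 85*(7**2 + 64) = 85*(49 + 64) = 85*113 = 9605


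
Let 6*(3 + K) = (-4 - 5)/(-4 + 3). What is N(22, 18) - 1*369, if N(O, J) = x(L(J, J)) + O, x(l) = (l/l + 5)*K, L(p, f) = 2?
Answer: -356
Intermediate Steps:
K = -3/2 (K = -3 + ((-4 - 5)/(-4 + 3))/6 = -3 + (-9/(-1))/6 = -3 + (-9*(-1))/6 = -3 + (⅙)*9 = -3 + 3/2 = -3/2 ≈ -1.5000)
x(l) = -9 (x(l) = (l/l + 5)*(-3/2) = (1 + 5)*(-3/2) = 6*(-3/2) = -9)
N(O, J) = -9 + O
N(22, 18) - 1*369 = (-9 + 22) - 1*369 = 13 - 369 = -356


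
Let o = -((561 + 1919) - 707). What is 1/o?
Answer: -1/1773 ≈ -0.00056402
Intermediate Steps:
o = -1773 (o = -(2480 - 707) = -1*1773 = -1773)
1/o = 1/(-1773) = -1/1773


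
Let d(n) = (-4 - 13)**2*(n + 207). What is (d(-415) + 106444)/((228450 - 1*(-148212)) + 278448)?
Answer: 2574/36395 ≈ 0.070724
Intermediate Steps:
d(n) = 59823 + 289*n (d(n) = (-17)**2*(207 + n) = 289*(207 + n) = 59823 + 289*n)
(d(-415) + 106444)/((228450 - 1*(-148212)) + 278448) = ((59823 + 289*(-415)) + 106444)/((228450 - 1*(-148212)) + 278448) = ((59823 - 119935) + 106444)/((228450 + 148212) + 278448) = (-60112 + 106444)/(376662 + 278448) = 46332/655110 = 46332*(1/655110) = 2574/36395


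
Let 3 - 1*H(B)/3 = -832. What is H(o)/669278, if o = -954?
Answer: 2505/669278 ≈ 0.0037428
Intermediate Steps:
H(B) = 2505 (H(B) = 9 - 3*(-832) = 9 + 2496 = 2505)
H(o)/669278 = 2505/669278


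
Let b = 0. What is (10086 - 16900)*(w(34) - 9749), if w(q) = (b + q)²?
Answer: 58552702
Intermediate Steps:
w(q) = q² (w(q) = (0 + q)² = q²)
(10086 - 16900)*(w(34) - 9749) = (10086 - 16900)*(34² - 9749) = -6814*(1156 - 9749) = -6814*(-8593) = 58552702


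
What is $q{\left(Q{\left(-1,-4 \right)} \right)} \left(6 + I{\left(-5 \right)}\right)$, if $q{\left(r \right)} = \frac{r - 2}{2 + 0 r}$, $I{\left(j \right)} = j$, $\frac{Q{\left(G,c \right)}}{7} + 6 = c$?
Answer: $-36$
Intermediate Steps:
$Q{\left(G,c \right)} = -42 + 7 c$
$q{\left(r \right)} = -1 + \frac{r}{2}$ ($q{\left(r \right)} = \frac{-2 + r}{2 + 0} = \frac{-2 + r}{2} = \left(-2 + r\right) \frac{1}{2} = -1 + \frac{r}{2}$)
$q{\left(Q{\left(-1,-4 \right)} \right)} \left(6 + I{\left(-5 \right)}\right) = \left(-1 + \frac{-42 + 7 \left(-4\right)}{2}\right) \left(6 - 5\right) = \left(-1 + \frac{-42 - 28}{2}\right) 1 = \left(-1 + \frac{1}{2} \left(-70\right)\right) 1 = \left(-1 - 35\right) 1 = \left(-36\right) 1 = -36$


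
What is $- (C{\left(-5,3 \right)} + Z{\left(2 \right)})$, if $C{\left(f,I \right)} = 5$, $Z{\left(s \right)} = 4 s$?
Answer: $-13$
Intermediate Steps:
$- (C{\left(-5,3 \right)} + Z{\left(2 \right)}) = - (5 + 4 \cdot 2) = - (5 + 8) = \left(-1\right) 13 = -13$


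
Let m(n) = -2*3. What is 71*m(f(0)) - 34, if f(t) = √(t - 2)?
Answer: -460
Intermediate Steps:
f(t) = √(-2 + t)
m(n) = -6
71*m(f(0)) - 34 = 71*(-6) - 34 = -426 - 34 = -460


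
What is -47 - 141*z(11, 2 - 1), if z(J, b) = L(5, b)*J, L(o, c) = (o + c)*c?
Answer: -9353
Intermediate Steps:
L(o, c) = c*(c + o) (L(o, c) = (c + o)*c = c*(c + o))
z(J, b) = J*b*(5 + b) (z(J, b) = (b*(b + 5))*J = (b*(5 + b))*J = J*b*(5 + b))
-47 - 141*z(11, 2 - 1) = -47 - 1551*(2 - 1)*(5 + (2 - 1)) = -47 - 1551*(5 + 1) = -47 - 1551*6 = -47 - 141*66 = -47 - 9306 = -9353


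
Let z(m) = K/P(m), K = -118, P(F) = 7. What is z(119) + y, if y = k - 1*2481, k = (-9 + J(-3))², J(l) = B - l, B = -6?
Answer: -16477/7 ≈ -2353.9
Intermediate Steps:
J(l) = -6 - l
k = 144 (k = (-9 + (-6 - 1*(-3)))² = (-9 + (-6 + 3))² = (-9 - 3)² = (-12)² = 144)
z(m) = -118/7
y = -2337 (y = 144 - 1*2481 = 144 - 2481 = -2337)
z(119) + y = -118/7 - 2337 = -16477/7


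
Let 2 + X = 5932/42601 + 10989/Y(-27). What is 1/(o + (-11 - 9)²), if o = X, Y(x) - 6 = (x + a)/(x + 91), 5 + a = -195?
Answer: 6688357/32624010306 ≈ 0.00020501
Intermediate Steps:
a = -200 (a = -5 - 195 = -200)
Y(x) = 6 + (-200 + x)/(91 + x) (Y(x) = 6 + (x - 200)/(x + 91) = 6 + (-200 + x)/(91 + x))
X = 29948667506/6688357 (X = -2 + (5932/42601 + 10989/(((346 + 7*(-27))/(91 - 27)))) = -2 + (5932*(1/42601) + 10989/(((346 - 189)/64))) = -2 + (5932/42601 + 10989/(((1/64)*157))) = -2 + (5932/42601 + 10989/(157/64)) = -2 + (5932/42601 + 10989*(64/157)) = -2 + (5932/42601 + 703296/157) = -2 + 29962044220/6688357 = 29948667506/6688357 ≈ 4477.7)
o = 29948667506/6688357 ≈ 4477.7
1/(o + (-11 - 9)²) = 1/(29948667506/6688357 + (-11 - 9)²) = 1/(29948667506/6688357 + (-20)²) = 1/(29948667506/6688357 + 400) = 1/(32624010306/6688357) = 6688357/32624010306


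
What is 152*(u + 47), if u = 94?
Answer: 21432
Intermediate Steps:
152*(u + 47) = 152*(94 + 47) = 152*141 = 21432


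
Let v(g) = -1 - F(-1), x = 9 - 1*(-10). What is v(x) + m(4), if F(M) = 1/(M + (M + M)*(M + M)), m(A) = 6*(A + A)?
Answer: 140/3 ≈ 46.667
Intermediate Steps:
m(A) = 12*A (m(A) = 6*(2*A) = 12*A)
x = 19 (x = 9 + 10 = 19)
F(M) = 1/(M + 4*M**2) (F(M) = 1/(M + (2*M)*(2*M)) = 1/(M + 4*M**2))
v(g) = -4/3 (v(g) = -1 - 1/((-1)*(1 + 4*(-1))) = -1 - (-1)/(1 - 4) = -1 - (-1)/(-3) = -1 - (-1)*(-1)/3 = -1 - 1*1/3 = -1 - 1/3 = -4/3)
v(x) + m(4) = -4/3 + 12*4 = -4/3 + 48 = 140/3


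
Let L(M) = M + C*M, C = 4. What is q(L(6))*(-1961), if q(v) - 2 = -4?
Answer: 3922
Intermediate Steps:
L(M) = 5*M (L(M) = M + 4*M = 5*M)
q(v) = -2 (q(v) = 2 - 4 = -2)
q(L(6))*(-1961) = -2*(-1961) = 3922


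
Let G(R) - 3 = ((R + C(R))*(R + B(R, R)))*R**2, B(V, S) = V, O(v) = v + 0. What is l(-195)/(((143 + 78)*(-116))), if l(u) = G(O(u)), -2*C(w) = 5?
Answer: -732218907/6409 ≈ -1.1425e+5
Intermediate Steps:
O(v) = v
C(w) = -5/2 (C(w) = -1/2*5 = -5/2)
G(R) = 3 + 2*R**3*(-5/2 + R) (G(R) = 3 + ((R - 5/2)*(R + R))*R**2 = 3 + ((-5/2 + R)*(2*R))*R**2 = 3 + (2*R*(-5/2 + R))*R**2 = 3 + 2*R**3*(-5/2 + R))
l(u) = 3 - 5*u**3 + 2*u**4
l(-195)/(((143 + 78)*(-116))) = (3 - 5*(-195)**3 + 2*(-195)**4)/(((143 + 78)*(-116))) = (3 - 5*(-7414875) + 2*1445900625)/((221*(-116))) = (3 + 37074375 + 2891801250)/(-25636) = 2928875628*(-1/25636) = -732218907/6409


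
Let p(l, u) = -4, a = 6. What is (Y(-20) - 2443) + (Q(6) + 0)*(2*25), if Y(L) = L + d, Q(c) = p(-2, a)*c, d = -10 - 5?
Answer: -3678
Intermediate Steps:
d = -15
Q(c) = -4*c
Y(L) = -15 + L (Y(L) = L - 15 = -15 + L)
(Y(-20) - 2443) + (Q(6) + 0)*(2*25) = ((-15 - 20) - 2443) + (-4*6 + 0)*(2*25) = (-35 - 2443) + (-24 + 0)*50 = -2478 - 24*50 = -2478 - 1200 = -3678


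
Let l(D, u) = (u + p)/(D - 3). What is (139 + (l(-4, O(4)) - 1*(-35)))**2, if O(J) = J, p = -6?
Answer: 1488400/49 ≈ 30376.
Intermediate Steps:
l(D, u) = (-6 + u)/(-3 + D) (l(D, u) = (u - 6)/(D - 3) = (-6 + u)/(-3 + D))
(139 + (l(-4, O(4)) - 1*(-35)))**2 = (139 + ((-6 + 4)/(-3 - 4) - 1*(-35)))**2 = (139 + (-2/(-7) + 35))**2 = (139 + (-1/7*(-2) + 35))**2 = (139 + (2/7 + 35))**2 = (139 + 247/7)**2 = (1220/7)**2 = 1488400/49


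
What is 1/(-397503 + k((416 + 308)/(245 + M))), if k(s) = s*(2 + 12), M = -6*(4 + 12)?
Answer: -149/59217811 ≈ -2.5161e-6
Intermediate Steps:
M = -96 (M = -6*16 = -96)
k(s) = 14*s (k(s) = s*14 = 14*s)
1/(-397503 + k((416 + 308)/(245 + M))) = 1/(-397503 + 14*((416 + 308)/(245 - 96))) = 1/(-397503 + 14*(724/149)) = 1/(-397503 + 10136/149) = 1/(-59217811/149) = -149/59217811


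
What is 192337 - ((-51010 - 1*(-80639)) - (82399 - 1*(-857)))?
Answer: 245964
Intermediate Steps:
192337 - ((-51010 - 1*(-80639)) - (82399 - 1*(-857))) = 192337 - ((-51010 + 80639) - (82399 + 857)) = 192337 - (29629 - 1*83256) = 192337 - (29629 - 83256) = 192337 - 1*(-53627) = 192337 + 53627 = 245964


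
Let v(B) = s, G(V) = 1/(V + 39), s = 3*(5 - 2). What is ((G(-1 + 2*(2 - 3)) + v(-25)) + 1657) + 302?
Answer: 70849/36 ≈ 1968.0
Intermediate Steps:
s = 9 (s = 3*3 = 9)
G(V) = 1/(39 + V)
v(B) = 9
((G(-1 + 2*(2 - 3)) + v(-25)) + 1657) + 302 = ((1/(39 + (-1 + 2*(2 - 3))) + 9) + 1657) + 302 = ((1/(39 + (-1 + 2*(-1))) + 9) + 1657) + 302 = ((1/(39 + (-1 - 2)) + 9) + 1657) + 302 = ((1/(39 - 3) + 9) + 1657) + 302 = ((1/36 + 9) + 1657) + 302 = (325/36 + 1657) + 302 = 59977/36 + 302 = 70849/36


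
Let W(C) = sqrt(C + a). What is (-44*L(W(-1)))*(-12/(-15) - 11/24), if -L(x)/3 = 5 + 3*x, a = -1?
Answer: 451/2 + 1353*I*sqrt(2)/10 ≈ 225.5 + 191.34*I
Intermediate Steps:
W(C) = sqrt(-1 + C) (W(C) = sqrt(C - 1) = sqrt(-1 + C))
L(x) = -15 - 9*x (L(x) = -3*(5 + 3*x) = -15 - 9*x)
(-44*L(W(-1)))*(-12/(-15) - 11/24) = (-44*(-15 - 9*sqrt(-1 - 1)))*(-12/(-15) - 11/24) = (-44*(-15 - 9*I*sqrt(2)))*(-12*(-1/15) - 11*1/24) = (-44*(-15 - 9*I*sqrt(2)))*(4/5 - 11/24) = -44*(-15 - 9*I*sqrt(2))*(41/120) = (660 + 396*I*sqrt(2))*(41/120) = 451/2 + 1353*I*sqrt(2)/10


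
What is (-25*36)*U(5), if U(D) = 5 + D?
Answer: -9000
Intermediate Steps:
(-25*36)*U(5) = (-25*36)*(5 + 5) = -900*10 = -9000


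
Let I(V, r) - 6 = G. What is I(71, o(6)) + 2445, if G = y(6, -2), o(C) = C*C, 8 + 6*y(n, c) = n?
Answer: 7352/3 ≈ 2450.7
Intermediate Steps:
y(n, c) = -4/3 + n/6
o(C) = C²
G = -⅓ (G = -4/3 + (⅙)*6 = -4/3 + 1 = -⅓ ≈ -0.33333)
I(V, r) = 17/3 (I(V, r) = 6 - ⅓ = 17/3)
I(71, o(6)) + 2445 = 17/3 + 2445 = 7352/3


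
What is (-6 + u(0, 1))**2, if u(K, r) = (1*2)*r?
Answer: 16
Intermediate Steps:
u(K, r) = 2*r
(-6 + u(0, 1))**2 = (-6 + 2*1)**2 = (-6 + 2)**2 = (-4)**2 = 16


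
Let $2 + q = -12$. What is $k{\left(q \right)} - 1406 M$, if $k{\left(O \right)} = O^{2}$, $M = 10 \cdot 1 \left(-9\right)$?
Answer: $126736$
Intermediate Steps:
$M = -90$ ($M = 10 \left(-9\right) = -90$)
$q = -14$ ($q = -2 - 12 = -14$)
$k{\left(q \right)} - 1406 M = \left(-14\right)^{2} - -126540 = 196 + 126540 = 126736$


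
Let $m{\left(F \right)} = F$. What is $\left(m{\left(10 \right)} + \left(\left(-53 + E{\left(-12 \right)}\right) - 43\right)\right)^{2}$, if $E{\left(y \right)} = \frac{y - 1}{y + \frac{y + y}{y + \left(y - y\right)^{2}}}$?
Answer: $\frac{717409}{100} \approx 7174.1$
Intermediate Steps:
$E{\left(y \right)} = \frac{-1 + y}{2 + y}$ ($E{\left(y \right)} = \frac{-1 + y}{y + \frac{2 y}{y + 0^{2}}} = \frac{-1 + y}{y + \frac{2 y}{y + 0}} = \frac{-1 + y}{y + \frac{2 y}{y}} = \frac{-1 + y}{y + 2} = \frac{-1 + y}{2 + y}$)
$\left(m{\left(10 \right)} + \left(\left(-53 + E{\left(-12 \right)}\right) - 43\right)\right)^{2} = \left(10 - \left(96 - \frac{-1 - 12}{2 - 12}\right)\right)^{2} = \left(10 - \left(96 - \frac{1}{-10} \left(-13\right)\right)\right)^{2} = \left(10 - \frac{947}{10}\right)^{2} = \left(- \frac{847}{10}\right)^{2} = \frac{717409}{100}$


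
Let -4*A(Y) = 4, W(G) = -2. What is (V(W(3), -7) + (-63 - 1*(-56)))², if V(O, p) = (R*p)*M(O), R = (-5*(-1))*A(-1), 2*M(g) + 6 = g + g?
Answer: 33124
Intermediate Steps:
M(g) = -3 + g (M(g) = -3 + (g + g)/2 = -3 + (2*g)/2 = -3 + g)
A(Y) = -1 (A(Y) = -¼*4 = -1)
R = -5 (R = -5*(-1)*(-1) = 5*(-1) = -5)
V(O, p) = -5*p*(-3 + O) (V(O, p) = (-5*p)*(-3 + O) = -5*p*(-3 + O))
(V(W(3), -7) + (-63 - 1*(-56)))² = (5*(-7)*(3 - 1*(-2)) + (-63 - 1*(-56)))² = (5*(-7)*(3 + 2) + (-63 + 56))² = (5*(-7)*5 - 7)² = (-175 - 7)² = (-182)² = 33124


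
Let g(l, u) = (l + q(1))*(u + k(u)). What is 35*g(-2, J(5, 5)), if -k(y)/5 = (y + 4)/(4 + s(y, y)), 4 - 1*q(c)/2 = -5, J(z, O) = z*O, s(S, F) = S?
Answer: 11200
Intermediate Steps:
J(z, O) = O*z
q(c) = 18 (q(c) = 8 - 2*(-5) = 8 + 10 = 18)
k(y) = -5 (k(y) = -5*(y + 4)/(4 + y) = -5*(4 + y)/(4 + y) = -5*1 = -5)
g(l, u) = (-5 + u)*(18 + l) (g(l, u) = (l + 18)*(u - 5) = (18 + l)*(-5 + u) = (-5 + u)*(18 + l))
35*g(-2, J(5, 5)) = 35*(-90 - 5*(-2) + 18*(5*5) - 10*5) = 35*(-90 + 10 + 18*25 - 2*25) = 35*(-90 + 10 + 450 - 50) = 35*320 = 11200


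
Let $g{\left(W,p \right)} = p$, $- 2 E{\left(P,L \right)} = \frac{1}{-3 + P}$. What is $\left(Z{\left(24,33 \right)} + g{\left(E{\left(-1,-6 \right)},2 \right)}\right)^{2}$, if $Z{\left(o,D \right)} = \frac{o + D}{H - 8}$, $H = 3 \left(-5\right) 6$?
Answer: $\frac{19321}{9604} \approx 2.0118$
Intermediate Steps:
$E{\left(P,L \right)} = - \frac{1}{2 \left(-3 + P\right)}$
$H = -90$ ($H = \left(-15\right) 6 = -90$)
$Z{\left(o,D \right)} = - \frac{D}{98} - \frac{o}{98}$ ($Z{\left(o,D \right)} = \frac{o + D}{-90 - 8} = \frac{D + o}{-98} = \left(D + o\right) \left(- \frac{1}{98}\right) = - \frac{D}{98} - \frac{o}{98}$)
$\left(Z{\left(24,33 \right)} + g{\left(E{\left(-1,-6 \right)},2 \right)}\right)^{2} = \left(\left(\left(- \frac{1}{98}\right) 33 - \frac{12}{49}\right) + 2\right)^{2} = \left(\left(- \frac{33}{98} - \frac{12}{49}\right) + 2\right)^{2} = \left(- \frac{57}{98} + 2\right)^{2} = \left(\frac{139}{98}\right)^{2} = \frac{19321}{9604}$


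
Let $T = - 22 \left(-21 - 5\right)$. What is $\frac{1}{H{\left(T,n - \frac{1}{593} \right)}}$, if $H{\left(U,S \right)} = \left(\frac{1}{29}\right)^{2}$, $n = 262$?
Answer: $841$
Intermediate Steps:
$T = 572$ ($T = \left(-22\right) \left(-26\right) = 572$)
$H{\left(U,S \right)} = \frac{1}{841}$ ($H{\left(U,S \right)} = \left(\frac{1}{29}\right)^{2} = \frac{1}{841}$)
$\frac{1}{H{\left(T,n - \frac{1}{593} \right)}} = \frac{1}{\frac{1}{841}} = 841$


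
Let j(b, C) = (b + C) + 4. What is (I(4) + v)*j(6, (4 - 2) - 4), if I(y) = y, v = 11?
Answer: 120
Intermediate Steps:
j(b, C) = 4 + C + b (j(b, C) = (C + b) + 4 = 4 + C + b)
(I(4) + v)*j(6, (4 - 2) - 4) = (4 + 11)*(4 + ((4 - 2) - 4) + 6) = 15*(4 + (2 - 4) + 6) = 15*(4 - 2 + 6) = 15*8 = 120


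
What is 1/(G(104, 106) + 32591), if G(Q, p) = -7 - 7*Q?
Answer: 1/31856 ≈ 3.1391e-5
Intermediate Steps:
1/(G(104, 106) + 32591) = 1/((-7 - 7*104) + 32591) = 1/((-7 - 728) + 32591) = 1/(-735 + 32591) = 1/31856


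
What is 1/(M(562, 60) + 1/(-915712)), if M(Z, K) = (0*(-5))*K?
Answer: -915712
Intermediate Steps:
M(Z, K) = 0 (M(Z, K) = 0*K = 0)
1/(M(562, 60) + 1/(-915712)) = 1/(0 + 1/(-915712)) = 1/(0 - 1/915712) = 1/(-1/915712) = -915712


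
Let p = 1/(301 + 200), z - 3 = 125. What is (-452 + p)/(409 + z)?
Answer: -226451/269037 ≈ -0.84171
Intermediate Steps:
z = 128 (z = 3 + 125 = 128)
p = 1/501 ≈ 0.0019960
(-452 + p)/(409 + z) = (-452 + 1/501)/(409 + 128) = -226451/501/537 = -226451/501*1/537 = -226451/269037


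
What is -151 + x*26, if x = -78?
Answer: -2179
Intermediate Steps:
-151 + x*26 = -151 - 78*26 = -151 - 2028 = -2179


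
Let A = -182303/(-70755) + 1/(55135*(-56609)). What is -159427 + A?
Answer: -7041332425284889477/44167212729465 ≈ -1.5942e+5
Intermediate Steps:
A = 113798535527078/44167212729465 (A = -182303*(-1/70755) + (1/55135)*(-1/56609) = 182303/70755 - 1/3121137215 = 113798535527078/44167212729465 ≈ 2.5765)
-159427 + A = -159427 + 113798535527078/44167212729465 = -7041332425284889477/44167212729465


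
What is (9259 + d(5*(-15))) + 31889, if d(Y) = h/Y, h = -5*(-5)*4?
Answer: 123440/3 ≈ 41147.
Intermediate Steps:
h = 100 (h = 25*4 = 100)
d(Y) = 100/Y
(9259 + d(5*(-15))) + 31889 = (9259 + 100/((5*(-15)))) + 31889 = (9259 + 100/(-75)) + 31889 = (9259 + 100*(-1/75)) + 31889 = (9259 - 4/3) + 31889 = 27773/3 + 31889 = 123440/3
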